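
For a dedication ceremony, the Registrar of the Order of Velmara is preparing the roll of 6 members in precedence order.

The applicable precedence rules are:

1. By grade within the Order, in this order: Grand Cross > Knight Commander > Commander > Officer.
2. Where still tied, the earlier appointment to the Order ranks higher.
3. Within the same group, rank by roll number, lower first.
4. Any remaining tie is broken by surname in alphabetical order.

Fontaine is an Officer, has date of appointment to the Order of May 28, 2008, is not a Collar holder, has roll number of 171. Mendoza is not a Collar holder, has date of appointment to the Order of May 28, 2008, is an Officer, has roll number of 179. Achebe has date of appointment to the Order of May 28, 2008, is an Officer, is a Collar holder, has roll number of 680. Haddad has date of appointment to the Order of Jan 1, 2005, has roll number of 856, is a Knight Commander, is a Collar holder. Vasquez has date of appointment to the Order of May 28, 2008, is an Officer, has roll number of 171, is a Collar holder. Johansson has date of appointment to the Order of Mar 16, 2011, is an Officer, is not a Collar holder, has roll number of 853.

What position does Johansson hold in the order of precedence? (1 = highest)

By grade within the Order: Haddad (Knight Commander); then Fontaine, Vasquez, Mendoza, Achebe and Johansson (Officer).
Among Fontaine, Vasquez, Mendoza, Achebe and Johansson, by date of appointment to the Order (earlier first): Fontaine, Vasquez, Mendoza and Achebe (May 28, 2008) before Johansson (Mar 16, 2011).
Among Fontaine, Vasquez, Mendoza and Achebe, by roll number (lower first): Fontaine and Vasquez (171) before Mendoza (179) before Achebe (680).
Among Fontaine and Vasquez, alphabetically by surname: Fontaine before Vasquez.
Order: Haddad, Fontaine, Vasquez, Mendoza, Achebe, Johansson. So position 6.

6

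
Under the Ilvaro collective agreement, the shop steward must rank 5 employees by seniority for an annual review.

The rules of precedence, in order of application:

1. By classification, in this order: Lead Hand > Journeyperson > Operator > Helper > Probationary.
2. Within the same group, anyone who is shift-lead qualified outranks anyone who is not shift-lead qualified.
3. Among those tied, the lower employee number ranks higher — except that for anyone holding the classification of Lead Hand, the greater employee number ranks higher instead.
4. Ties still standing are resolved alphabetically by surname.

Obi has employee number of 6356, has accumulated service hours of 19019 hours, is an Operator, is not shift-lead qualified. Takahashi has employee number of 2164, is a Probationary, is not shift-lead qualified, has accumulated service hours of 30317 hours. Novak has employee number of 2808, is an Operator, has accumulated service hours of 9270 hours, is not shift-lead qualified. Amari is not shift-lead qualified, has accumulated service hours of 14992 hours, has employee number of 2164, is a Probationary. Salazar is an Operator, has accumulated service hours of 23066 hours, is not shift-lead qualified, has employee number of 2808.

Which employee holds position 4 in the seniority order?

Amari

By classification: Novak, Salazar and Obi (Operator); then Amari and Takahashi (Probationary).
Novak, Salazar and Obi are each not shift-lead qualified, so the next rule applies.
Among Novak, Salazar and Obi, by employee number (lower first): Novak and Salazar (2808) before Obi (6356).
Among Novak and Salazar, alphabetically by surname: Novak before Salazar.
Amari and Takahashi are each not shift-lead qualified, so the next rule applies.
Amari and Takahashi both have employee number 2164, so the next rule applies.
Among Amari and Takahashi, alphabetically by surname: Amari before Takahashi.
Order: Novak, Salazar, Obi, Amari, Takahashi.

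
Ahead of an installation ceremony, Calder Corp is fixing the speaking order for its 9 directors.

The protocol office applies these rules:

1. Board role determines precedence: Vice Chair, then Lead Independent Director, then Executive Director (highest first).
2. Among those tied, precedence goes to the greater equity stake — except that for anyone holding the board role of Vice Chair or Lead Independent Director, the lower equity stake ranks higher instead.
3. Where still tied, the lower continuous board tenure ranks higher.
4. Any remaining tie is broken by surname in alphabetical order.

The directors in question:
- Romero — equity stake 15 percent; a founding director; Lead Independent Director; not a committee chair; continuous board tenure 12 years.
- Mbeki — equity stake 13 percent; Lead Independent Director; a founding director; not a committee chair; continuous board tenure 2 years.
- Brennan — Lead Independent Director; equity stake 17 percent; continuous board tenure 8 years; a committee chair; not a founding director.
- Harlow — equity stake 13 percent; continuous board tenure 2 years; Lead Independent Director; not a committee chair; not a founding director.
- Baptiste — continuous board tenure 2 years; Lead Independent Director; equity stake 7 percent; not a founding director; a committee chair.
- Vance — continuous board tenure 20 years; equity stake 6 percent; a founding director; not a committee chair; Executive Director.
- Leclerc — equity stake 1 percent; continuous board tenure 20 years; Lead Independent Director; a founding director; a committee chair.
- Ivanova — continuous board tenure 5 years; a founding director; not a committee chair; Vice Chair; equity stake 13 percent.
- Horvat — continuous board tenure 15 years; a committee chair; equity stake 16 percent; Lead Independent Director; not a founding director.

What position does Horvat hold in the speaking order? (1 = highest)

7

By board role: Ivanova (Vice Chair); then Leclerc, Baptiste, Harlow, Mbeki, Romero, Horvat and Brennan (Lead Independent Director); then Vance (Executive Director).
Among Leclerc, Baptiste, Harlow, Mbeki, Romero, Horvat and Brennan, by equity stake (lower first) (reversed rule for this group): Leclerc (1 percent) before Baptiste (7 percent) before Harlow and Mbeki (13 percent) before Romero (15 percent) before Horvat (16 percent) before Brennan (17 percent).
Harlow and Mbeki both have continuous board tenure 2 years, so the next rule applies.
Among Harlow and Mbeki, alphabetically by surname: Harlow before Mbeki.
Order: Ivanova, Leclerc, Baptiste, Harlow, Mbeki, Romero, Horvat, Brennan, Vance. So position 7.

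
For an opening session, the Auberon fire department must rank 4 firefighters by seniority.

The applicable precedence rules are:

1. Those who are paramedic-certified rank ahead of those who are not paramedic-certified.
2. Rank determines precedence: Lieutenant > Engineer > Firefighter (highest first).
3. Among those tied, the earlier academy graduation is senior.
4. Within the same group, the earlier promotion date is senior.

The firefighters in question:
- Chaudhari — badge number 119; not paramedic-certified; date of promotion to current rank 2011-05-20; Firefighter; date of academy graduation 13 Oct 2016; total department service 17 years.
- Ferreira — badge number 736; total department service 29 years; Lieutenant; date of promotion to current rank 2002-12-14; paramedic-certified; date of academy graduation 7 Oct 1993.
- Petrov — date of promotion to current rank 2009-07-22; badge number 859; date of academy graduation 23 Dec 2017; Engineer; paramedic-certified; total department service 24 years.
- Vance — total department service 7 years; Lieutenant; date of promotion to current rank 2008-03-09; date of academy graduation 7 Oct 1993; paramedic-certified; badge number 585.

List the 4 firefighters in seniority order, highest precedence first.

Ferreira, Vance, Petrov, Chaudhari

By the first rule: Ferreira, Vance and Petrov (each paramedic-certified); then Chaudhari (not paramedic-certified).
Among Ferreira, Vance and Petrov, by rank: Ferreira and Vance (Lieutenant) before Petrov (Engineer).
Ferreira and Vance both have date of academy graduation 7 Oct 1993, so the next rule applies.
Among Ferreira and Vance, by date of promotion to current rank (earlier first): Ferreira (2002-12-14) before Vance (2008-03-09).
Full order: Ferreira, Vance, Petrov, Chaudhari.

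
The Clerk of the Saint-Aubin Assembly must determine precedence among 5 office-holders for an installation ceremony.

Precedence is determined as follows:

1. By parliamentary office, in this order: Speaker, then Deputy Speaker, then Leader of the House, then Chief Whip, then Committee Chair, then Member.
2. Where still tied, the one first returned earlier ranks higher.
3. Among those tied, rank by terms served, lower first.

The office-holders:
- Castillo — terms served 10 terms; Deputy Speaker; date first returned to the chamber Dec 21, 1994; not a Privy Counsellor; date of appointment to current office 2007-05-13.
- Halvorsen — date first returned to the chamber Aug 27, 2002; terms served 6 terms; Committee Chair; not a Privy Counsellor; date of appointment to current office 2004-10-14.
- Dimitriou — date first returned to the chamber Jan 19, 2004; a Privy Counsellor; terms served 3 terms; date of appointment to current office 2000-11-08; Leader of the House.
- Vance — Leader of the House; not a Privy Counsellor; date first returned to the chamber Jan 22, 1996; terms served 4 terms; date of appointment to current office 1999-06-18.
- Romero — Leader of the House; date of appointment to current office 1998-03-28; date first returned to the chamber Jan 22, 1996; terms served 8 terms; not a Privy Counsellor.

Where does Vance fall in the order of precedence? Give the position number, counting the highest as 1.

2

By parliamentary office: Castillo (Deputy Speaker); then Vance, Romero and Dimitriou (Leader of the House); then Halvorsen (Committee Chair).
Among Vance, Romero and Dimitriou, by date first returned to the chamber (earlier first): Vance and Romero (Jan 22, 1996) before Dimitriou (Jan 19, 2004).
Among Vance and Romero, by terms served (lower first): Vance (4 terms) before Romero (8 terms).
Order: Castillo, Vance, Romero, Dimitriou, Halvorsen. So position 2.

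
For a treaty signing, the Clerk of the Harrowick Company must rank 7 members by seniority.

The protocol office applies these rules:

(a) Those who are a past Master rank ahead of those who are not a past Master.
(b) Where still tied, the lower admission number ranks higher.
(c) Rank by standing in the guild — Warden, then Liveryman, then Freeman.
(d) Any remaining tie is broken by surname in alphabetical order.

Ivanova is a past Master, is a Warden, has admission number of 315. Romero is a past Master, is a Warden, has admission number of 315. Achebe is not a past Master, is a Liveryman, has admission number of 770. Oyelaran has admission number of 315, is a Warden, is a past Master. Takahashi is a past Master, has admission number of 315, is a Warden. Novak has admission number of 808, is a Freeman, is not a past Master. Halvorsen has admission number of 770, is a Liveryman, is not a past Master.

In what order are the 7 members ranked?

By the first rule: Ivanova, Oyelaran, Romero and Takahashi (each a past Master); then Achebe, Halvorsen and Novak (each not a past Master).
Ivanova, Oyelaran, Romero and Takahashi all have admission number 315, so the next rule applies.
Ivanova, Oyelaran, Romero and Takahashi are each Warden, so the next rule applies.
Among Ivanova, Oyelaran, Romero and Takahashi, alphabetically by surname: Ivanova before Oyelaran before Romero before Takahashi.
Among Achebe, Halvorsen and Novak, by admission number (lower first): Achebe and Halvorsen (770) before Novak (808).
Achebe and Halvorsen are each Liveryman, so the next rule applies.
Among Achebe and Halvorsen, alphabetically by surname: Achebe before Halvorsen.
Full order: Ivanova, Oyelaran, Romero, Takahashi, Achebe, Halvorsen, Novak.

Ivanova, Oyelaran, Romero, Takahashi, Achebe, Halvorsen, Novak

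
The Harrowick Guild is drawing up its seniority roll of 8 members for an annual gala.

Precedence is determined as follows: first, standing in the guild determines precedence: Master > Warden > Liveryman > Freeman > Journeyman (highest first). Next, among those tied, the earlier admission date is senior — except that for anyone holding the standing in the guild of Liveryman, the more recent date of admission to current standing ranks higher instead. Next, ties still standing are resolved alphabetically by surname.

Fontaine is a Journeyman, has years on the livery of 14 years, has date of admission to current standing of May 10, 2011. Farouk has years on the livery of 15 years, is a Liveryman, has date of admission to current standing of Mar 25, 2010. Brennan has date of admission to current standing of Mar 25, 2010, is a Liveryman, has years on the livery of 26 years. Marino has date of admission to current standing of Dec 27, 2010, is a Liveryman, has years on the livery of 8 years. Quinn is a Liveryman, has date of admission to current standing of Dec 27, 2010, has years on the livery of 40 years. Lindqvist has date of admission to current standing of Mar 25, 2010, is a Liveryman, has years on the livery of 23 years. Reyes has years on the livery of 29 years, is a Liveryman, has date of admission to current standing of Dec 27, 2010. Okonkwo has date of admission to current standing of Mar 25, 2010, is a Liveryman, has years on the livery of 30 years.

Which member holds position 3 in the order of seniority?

Reyes

By standing in the guild: Marino, Quinn, Reyes, Brennan, Farouk, Lindqvist and Okonkwo (Liveryman); then Fontaine (Journeyman).
Among Marino, Quinn, Reyes, Brennan, Farouk, Lindqvist and Okonkwo, by date of admission to current standing (later first) (reversed rule for this group): Marino, Quinn and Reyes (Dec 27, 2010) before Brennan, Farouk, Lindqvist and Okonkwo (Mar 25, 2010).
Among Marino, Quinn and Reyes, alphabetically by surname: Marino before Quinn before Reyes.
Among Brennan, Farouk, Lindqvist and Okonkwo, alphabetically by surname: Brennan before Farouk before Lindqvist before Okonkwo.
Order: Marino, Quinn, Reyes, Brennan, Farouk, Lindqvist, Okonkwo, Fontaine.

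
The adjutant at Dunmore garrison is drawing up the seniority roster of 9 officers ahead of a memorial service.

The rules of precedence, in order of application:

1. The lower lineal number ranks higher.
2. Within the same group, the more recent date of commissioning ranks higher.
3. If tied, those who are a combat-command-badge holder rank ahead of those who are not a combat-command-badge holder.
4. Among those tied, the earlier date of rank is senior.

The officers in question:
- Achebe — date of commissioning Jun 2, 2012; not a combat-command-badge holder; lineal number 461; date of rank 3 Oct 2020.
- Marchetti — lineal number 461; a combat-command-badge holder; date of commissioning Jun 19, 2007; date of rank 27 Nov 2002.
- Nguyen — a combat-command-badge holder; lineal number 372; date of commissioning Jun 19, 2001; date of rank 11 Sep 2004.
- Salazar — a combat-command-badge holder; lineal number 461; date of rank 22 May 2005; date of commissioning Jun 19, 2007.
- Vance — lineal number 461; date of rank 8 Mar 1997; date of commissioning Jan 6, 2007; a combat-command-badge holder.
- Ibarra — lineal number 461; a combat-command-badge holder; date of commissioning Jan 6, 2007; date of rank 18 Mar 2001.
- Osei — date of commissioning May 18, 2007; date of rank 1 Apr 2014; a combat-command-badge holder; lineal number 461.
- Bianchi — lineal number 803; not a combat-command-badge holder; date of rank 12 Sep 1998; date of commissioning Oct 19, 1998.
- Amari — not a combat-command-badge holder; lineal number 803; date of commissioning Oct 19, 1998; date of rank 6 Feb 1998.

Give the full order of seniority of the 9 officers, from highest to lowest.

By lineal number (lower first): Nguyen (372); then Achebe, Marchetti, Salazar, Osei, Vance and Ibarra (each 461); then Amari and Bianchi (both 803).
Among Achebe, Marchetti, Salazar, Osei, Vance and Ibarra, by date of commissioning (later first): Achebe (Jun 2, 2012) before Marchetti and Salazar (Jun 19, 2007) before Osei (May 18, 2007) before Vance and Ibarra (Jan 6, 2007).
Marchetti and Salazar are each a combat-command-badge holder, so the next rule applies.
Among Marchetti and Salazar, by date of rank (earlier first): Marchetti (27 Nov 2002) before Salazar (22 May 2005).
Vance and Ibarra are each a combat-command-badge holder, so the next rule applies.
Among Vance and Ibarra, by date of rank (earlier first): Vance (8 Mar 1997) before Ibarra (18 Mar 2001).
Amari and Bianchi both have date of commissioning Oct 19, 1998, so the next rule applies.
Amari and Bianchi are each not a combat-command-badge holder, so the next rule applies.
Among Amari and Bianchi, by date of rank (earlier first): Amari (6 Feb 1998) before Bianchi (12 Sep 1998).
Full order: Nguyen, Achebe, Marchetti, Salazar, Osei, Vance, Ibarra, Amari, Bianchi.

Nguyen, Achebe, Marchetti, Salazar, Osei, Vance, Ibarra, Amari, Bianchi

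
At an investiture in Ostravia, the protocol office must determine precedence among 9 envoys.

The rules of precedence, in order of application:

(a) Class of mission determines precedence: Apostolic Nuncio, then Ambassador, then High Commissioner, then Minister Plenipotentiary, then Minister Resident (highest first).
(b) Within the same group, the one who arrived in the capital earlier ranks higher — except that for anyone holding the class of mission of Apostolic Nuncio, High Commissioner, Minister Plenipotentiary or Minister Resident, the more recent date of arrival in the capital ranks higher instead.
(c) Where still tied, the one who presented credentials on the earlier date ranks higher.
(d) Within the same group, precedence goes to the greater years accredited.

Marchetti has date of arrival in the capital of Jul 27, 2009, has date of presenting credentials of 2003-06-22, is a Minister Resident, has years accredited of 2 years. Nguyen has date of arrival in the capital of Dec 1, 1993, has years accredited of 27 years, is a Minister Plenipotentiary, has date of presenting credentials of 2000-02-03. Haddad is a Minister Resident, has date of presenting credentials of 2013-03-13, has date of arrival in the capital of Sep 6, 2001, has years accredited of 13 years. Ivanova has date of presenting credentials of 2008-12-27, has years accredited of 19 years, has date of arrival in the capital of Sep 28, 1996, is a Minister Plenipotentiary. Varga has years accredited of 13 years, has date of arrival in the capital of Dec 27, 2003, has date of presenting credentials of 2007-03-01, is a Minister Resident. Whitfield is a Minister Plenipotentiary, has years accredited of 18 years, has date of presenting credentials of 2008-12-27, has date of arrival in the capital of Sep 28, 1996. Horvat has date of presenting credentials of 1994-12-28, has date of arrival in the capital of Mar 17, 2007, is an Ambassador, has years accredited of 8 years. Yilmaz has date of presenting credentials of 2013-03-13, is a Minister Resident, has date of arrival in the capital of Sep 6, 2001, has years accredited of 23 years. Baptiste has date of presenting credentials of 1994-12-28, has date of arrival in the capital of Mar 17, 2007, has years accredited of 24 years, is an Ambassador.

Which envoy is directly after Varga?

Yilmaz

By class of mission: Baptiste and Horvat (Ambassador); then Ivanova, Whitfield and Nguyen (Minister Plenipotentiary); then Marchetti, Varga, Yilmaz and Haddad (Minister Resident).
Baptiste and Horvat both have date of arrival in the capital Mar 17, 2007, so the next rule applies.
Baptiste and Horvat both have date of presenting credentials 1994-12-28, so the next rule applies.
Among Baptiste and Horvat, by years accredited (higher first): Baptiste (24 years) before Horvat (8 years).
Among Ivanova, Whitfield and Nguyen, by date of arrival in the capital (later first) (reversed rule for this group): Ivanova and Whitfield (Sep 28, 1996) before Nguyen (Dec 1, 1993).
Ivanova and Whitfield both have date of presenting credentials 2008-12-27, so the next rule applies.
Among Ivanova and Whitfield, by years accredited (higher first): Ivanova (19 years) before Whitfield (18 years).
Among Marchetti, Varga, Yilmaz and Haddad, by date of arrival in the capital (later first) (reversed rule for this group): Marchetti (Jul 27, 2009) before Varga (Dec 27, 2003) before Yilmaz and Haddad (Sep 6, 2001).
Yilmaz and Haddad both have date of presenting credentials 2013-03-13, so the next rule applies.
Among Yilmaz and Haddad, by years accredited (higher first): Yilmaz (23 years) before Haddad (13 years).
Order: Baptiste, Horvat, Ivanova, Whitfield, Nguyen, Marchetti, Varga, Yilmaz, Haddad.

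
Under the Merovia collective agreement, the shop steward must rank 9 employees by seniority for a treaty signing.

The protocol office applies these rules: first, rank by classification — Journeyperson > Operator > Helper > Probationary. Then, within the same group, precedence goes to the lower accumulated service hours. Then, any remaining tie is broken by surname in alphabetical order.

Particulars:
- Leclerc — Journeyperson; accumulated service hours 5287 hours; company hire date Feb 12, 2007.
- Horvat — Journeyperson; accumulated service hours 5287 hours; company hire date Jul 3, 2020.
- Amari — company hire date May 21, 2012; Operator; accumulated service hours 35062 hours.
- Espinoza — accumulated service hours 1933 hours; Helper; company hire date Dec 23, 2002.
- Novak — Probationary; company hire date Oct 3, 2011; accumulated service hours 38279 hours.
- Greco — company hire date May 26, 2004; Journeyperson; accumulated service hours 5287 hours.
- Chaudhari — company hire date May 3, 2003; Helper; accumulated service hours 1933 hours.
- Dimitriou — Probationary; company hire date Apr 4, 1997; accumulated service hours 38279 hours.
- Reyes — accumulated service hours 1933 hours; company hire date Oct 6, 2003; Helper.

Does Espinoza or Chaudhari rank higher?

Chaudhari

By classification: Greco, Horvat and Leclerc (Journeyperson); then Amari (Operator); then Chaudhari, Espinoza and Reyes (Helper); then Dimitriou and Novak (Probationary).
Greco, Horvat and Leclerc all have accumulated service hours 5287 hours, so the next rule applies.
Among Greco, Horvat and Leclerc, alphabetically by surname: Greco before Horvat before Leclerc.
Chaudhari, Espinoza and Reyes all have accumulated service hours 1933 hours, so the next rule applies.
Among Chaudhari, Espinoza and Reyes, alphabetically by surname: Chaudhari before Espinoza before Reyes.
Dimitriou and Novak both have accumulated service hours 38279 hours, so the next rule applies.
Among Dimitriou and Novak, alphabetically by surname: Dimitriou before Novak.
So Chaudhari takes precedence.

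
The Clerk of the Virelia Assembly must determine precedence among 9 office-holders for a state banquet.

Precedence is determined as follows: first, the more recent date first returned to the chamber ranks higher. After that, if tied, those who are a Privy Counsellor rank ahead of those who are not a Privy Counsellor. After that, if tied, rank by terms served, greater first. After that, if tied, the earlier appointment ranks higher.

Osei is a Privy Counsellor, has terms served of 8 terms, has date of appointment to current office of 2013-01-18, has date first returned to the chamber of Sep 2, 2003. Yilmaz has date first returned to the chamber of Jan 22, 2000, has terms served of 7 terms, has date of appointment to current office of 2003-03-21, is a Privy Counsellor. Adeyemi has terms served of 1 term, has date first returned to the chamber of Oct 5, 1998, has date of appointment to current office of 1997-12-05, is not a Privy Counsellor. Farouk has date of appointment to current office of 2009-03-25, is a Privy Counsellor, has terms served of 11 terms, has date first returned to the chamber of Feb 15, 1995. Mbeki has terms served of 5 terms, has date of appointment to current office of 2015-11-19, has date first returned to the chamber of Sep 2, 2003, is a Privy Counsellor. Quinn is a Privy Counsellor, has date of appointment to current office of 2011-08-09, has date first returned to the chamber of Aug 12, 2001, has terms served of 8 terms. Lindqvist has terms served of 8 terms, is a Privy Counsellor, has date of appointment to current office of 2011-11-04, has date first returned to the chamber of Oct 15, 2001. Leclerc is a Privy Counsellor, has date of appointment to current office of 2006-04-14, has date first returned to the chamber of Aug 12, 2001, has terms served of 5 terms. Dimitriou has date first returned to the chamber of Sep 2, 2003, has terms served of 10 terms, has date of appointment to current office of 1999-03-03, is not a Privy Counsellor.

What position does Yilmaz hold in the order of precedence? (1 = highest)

7

By date first returned to the chamber (later first): Osei, Mbeki and Dimitriou (each Sep 2, 2003); then Lindqvist (Oct 15, 2001); then Quinn and Leclerc (both Aug 12, 2001); then Yilmaz (Jan 22, 2000); then Adeyemi (Oct 5, 1998); then Farouk (Feb 15, 1995).
Among Osei, Mbeki and Dimitriou, a Privy Counsellor before not a Privy Counsellor: Osei and Mbeki (a Privy Counsellor) before Dimitriou (not a Privy Counsellor).
Among Osei and Mbeki, by terms served (higher first): Osei (8 terms) before Mbeki (5 terms).
Quinn and Leclerc are each a Privy Counsellor, so the next rule applies.
Among Quinn and Leclerc, by terms served (higher first): Quinn (8 terms) before Leclerc (5 terms).
Order: Osei, Mbeki, Dimitriou, Lindqvist, Quinn, Leclerc, Yilmaz, Adeyemi, Farouk. So position 7.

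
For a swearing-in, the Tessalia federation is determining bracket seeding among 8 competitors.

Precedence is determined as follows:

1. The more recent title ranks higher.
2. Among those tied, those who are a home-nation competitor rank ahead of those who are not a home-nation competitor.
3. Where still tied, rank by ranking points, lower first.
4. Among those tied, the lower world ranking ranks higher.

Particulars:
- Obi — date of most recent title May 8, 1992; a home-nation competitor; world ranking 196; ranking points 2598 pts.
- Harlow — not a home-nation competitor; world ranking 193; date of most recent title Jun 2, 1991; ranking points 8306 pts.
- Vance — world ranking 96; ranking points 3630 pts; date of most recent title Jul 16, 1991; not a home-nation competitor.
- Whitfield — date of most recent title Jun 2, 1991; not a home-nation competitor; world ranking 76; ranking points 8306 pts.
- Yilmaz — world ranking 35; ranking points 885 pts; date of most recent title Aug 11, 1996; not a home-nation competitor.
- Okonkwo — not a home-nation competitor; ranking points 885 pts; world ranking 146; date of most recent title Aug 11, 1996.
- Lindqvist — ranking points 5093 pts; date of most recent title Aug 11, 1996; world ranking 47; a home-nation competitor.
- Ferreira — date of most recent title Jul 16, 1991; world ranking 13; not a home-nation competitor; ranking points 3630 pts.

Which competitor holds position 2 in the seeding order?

By date of most recent title (later first): Lindqvist, Yilmaz and Okonkwo (each Aug 11, 1996); then Obi (May 8, 1992); then Ferreira and Vance (both Jul 16, 1991); then Whitfield and Harlow (both Jun 2, 1991).
Among Lindqvist, Yilmaz and Okonkwo, a home-nation competitor before not a home-nation competitor: Lindqvist (a home-nation competitor) before Yilmaz and Okonkwo (not a home-nation competitor).
Yilmaz and Okonkwo both have ranking points 885 pts, so the next rule applies.
Among Yilmaz and Okonkwo, by world ranking (lower first): Yilmaz (35) before Okonkwo (146).
Ferreira and Vance are each not a home-nation competitor, so the next rule applies.
Ferreira and Vance both have ranking points 3630 pts, so the next rule applies.
Among Ferreira and Vance, by world ranking (lower first): Ferreira (13) before Vance (96).
Whitfield and Harlow are each not a home-nation competitor, so the next rule applies.
Whitfield and Harlow both have ranking points 8306 pts, so the next rule applies.
Among Whitfield and Harlow, by world ranking (lower first): Whitfield (76) before Harlow (193).
Order: Lindqvist, Yilmaz, Okonkwo, Obi, Ferreira, Vance, Whitfield, Harlow.

Yilmaz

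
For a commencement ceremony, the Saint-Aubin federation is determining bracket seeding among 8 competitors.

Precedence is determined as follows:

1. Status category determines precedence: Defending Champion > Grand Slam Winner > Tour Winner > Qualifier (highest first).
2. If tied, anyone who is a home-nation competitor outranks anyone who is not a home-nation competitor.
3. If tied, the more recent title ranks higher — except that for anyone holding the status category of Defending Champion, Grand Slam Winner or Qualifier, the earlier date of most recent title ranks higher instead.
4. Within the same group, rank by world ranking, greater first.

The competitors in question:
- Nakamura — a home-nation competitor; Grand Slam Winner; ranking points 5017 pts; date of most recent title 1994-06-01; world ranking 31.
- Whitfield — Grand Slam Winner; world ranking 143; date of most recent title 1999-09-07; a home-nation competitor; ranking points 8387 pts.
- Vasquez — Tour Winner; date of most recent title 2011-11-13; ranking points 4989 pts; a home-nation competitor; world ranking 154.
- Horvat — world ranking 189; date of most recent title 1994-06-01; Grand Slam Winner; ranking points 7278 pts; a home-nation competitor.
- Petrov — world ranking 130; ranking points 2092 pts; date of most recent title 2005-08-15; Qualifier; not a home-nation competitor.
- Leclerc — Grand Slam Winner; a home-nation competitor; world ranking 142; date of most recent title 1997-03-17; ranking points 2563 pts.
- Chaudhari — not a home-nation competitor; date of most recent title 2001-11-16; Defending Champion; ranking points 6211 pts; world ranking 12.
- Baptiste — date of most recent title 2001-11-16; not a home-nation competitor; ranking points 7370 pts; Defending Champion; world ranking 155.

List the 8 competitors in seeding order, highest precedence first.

Baptiste, Chaudhari, Horvat, Nakamura, Leclerc, Whitfield, Vasquez, Petrov

By status category: Baptiste and Chaudhari (Defending Champion); then Horvat, Nakamura, Leclerc and Whitfield (Grand Slam Winner); then Vasquez (Tour Winner); then Petrov (Qualifier).
Baptiste and Chaudhari are each not a home-nation competitor, so the next rule applies.
Baptiste and Chaudhari both have date of most recent title 2001-11-16, so the next rule applies.
Among Baptiste and Chaudhari, by world ranking (higher first): Baptiste (155) before Chaudhari (12).
Horvat, Nakamura, Leclerc and Whitfield are each a home-nation competitor, so the next rule applies.
Among Horvat, Nakamura, Leclerc and Whitfield, by date of most recent title (earlier first) (reversed rule for this group): Horvat and Nakamura (1994-06-01) before Leclerc (1997-03-17) before Whitfield (1999-09-07).
Among Horvat and Nakamura, by world ranking (higher first): Horvat (189) before Nakamura (31).
Full order: Baptiste, Chaudhari, Horvat, Nakamura, Leclerc, Whitfield, Vasquez, Petrov.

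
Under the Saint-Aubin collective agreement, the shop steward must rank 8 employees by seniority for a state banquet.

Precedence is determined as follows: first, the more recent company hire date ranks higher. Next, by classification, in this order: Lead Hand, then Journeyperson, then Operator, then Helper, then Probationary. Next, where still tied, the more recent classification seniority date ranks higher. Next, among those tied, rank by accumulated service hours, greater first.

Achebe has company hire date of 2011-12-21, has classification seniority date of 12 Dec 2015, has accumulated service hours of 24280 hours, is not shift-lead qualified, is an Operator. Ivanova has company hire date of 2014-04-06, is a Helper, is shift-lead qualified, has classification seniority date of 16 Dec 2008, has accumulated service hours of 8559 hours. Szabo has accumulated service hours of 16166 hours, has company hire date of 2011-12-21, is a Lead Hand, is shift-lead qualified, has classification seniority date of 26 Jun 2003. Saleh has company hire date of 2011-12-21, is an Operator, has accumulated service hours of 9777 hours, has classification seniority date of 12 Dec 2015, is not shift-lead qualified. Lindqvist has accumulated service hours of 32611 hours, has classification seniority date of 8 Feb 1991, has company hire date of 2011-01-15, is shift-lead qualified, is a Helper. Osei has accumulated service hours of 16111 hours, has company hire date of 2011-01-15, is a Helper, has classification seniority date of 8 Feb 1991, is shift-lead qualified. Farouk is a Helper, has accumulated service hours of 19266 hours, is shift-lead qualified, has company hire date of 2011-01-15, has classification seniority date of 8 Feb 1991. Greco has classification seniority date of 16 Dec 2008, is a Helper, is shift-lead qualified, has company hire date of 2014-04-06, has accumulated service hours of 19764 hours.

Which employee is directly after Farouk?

Osei

By company hire date (later first): Greco and Ivanova (both 2014-04-06); then Szabo, Achebe and Saleh (each 2011-12-21); then Lindqvist, Farouk and Osei (each 2011-01-15).
Greco and Ivanova are each Helper, so the next rule applies.
Greco and Ivanova both have classification seniority date 16 Dec 2008, so the next rule applies.
Among Greco and Ivanova, by accumulated service hours (higher first): Greco (19764 hours) before Ivanova (8559 hours).
Among Szabo, Achebe and Saleh, by classification: Szabo (Lead Hand) before Achebe and Saleh (Operator).
Achebe and Saleh both have classification seniority date 12 Dec 2015, so the next rule applies.
Among Achebe and Saleh, by accumulated service hours (higher first): Achebe (24280 hours) before Saleh (9777 hours).
Lindqvist, Farouk and Osei are each Helper, so the next rule applies.
Lindqvist, Farouk and Osei all have classification seniority date 8 Feb 1991, so the next rule applies.
Among Lindqvist, Farouk and Osei, by accumulated service hours (higher first): Lindqvist (32611 hours) before Farouk (19266 hours) before Osei (16111 hours).
Order: Greco, Ivanova, Szabo, Achebe, Saleh, Lindqvist, Farouk, Osei.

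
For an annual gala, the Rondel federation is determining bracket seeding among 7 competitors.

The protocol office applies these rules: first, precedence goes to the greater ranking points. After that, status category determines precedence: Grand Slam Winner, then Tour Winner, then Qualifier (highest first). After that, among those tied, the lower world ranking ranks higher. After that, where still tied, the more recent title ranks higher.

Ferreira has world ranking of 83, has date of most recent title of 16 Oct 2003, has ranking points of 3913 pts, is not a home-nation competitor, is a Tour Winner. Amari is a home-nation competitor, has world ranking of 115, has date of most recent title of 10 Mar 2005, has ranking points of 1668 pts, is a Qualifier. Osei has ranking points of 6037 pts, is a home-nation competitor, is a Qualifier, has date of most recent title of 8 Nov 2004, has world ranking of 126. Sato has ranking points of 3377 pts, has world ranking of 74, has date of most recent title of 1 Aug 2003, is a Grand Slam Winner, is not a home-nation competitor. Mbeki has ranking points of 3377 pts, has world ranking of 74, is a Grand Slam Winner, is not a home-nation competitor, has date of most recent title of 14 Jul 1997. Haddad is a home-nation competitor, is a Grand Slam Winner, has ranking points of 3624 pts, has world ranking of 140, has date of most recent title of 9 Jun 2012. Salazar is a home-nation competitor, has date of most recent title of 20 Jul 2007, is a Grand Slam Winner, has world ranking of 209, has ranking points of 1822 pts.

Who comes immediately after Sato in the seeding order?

By ranking points (higher first): Osei (6037 pts); then Ferreira (3913 pts); then Haddad (3624 pts); then Sato and Mbeki (both 3377 pts); then Salazar (1822 pts); then Amari (1668 pts).
Sato and Mbeki are each Grand Slam Winner, so the next rule applies.
Sato and Mbeki both have world ranking 74, so the next rule applies.
Among Sato and Mbeki, by date of most recent title (later first): Sato (1 Aug 2003) before Mbeki (14 Jul 1997).
Order: Osei, Ferreira, Haddad, Sato, Mbeki, Salazar, Amari.

Mbeki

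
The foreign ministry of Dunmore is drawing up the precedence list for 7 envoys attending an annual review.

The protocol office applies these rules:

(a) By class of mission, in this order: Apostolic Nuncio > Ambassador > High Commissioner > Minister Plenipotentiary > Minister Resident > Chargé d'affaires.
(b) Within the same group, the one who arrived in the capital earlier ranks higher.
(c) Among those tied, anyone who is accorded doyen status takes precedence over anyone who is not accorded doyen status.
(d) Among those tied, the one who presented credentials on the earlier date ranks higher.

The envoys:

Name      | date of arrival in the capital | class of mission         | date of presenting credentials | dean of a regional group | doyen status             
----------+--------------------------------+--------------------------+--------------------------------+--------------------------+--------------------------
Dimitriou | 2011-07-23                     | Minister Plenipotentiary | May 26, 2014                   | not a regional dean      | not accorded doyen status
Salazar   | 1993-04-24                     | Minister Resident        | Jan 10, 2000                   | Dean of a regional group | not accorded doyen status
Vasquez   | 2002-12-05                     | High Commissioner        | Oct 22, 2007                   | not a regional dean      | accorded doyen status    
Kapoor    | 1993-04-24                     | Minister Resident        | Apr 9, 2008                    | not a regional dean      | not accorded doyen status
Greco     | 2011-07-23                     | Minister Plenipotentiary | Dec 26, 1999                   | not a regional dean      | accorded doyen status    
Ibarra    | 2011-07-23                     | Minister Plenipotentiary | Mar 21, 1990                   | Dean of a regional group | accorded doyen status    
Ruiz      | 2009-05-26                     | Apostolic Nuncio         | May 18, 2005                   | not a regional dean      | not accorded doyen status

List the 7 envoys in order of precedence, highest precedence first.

Ruiz, Vasquez, Ibarra, Greco, Dimitriou, Salazar, Kapoor

By class of mission: Ruiz (Apostolic Nuncio); then Vasquez (High Commissioner); then Ibarra, Greco and Dimitriou (Minister Plenipotentiary); then Salazar and Kapoor (Minister Resident).
Ibarra, Greco and Dimitriou all have date of arrival in the capital 2011-07-23, so the next rule applies.
Among Ibarra, Greco and Dimitriou, accorded doyen status before not accorded doyen status: Ibarra and Greco (accorded doyen status) before Dimitriou (not accorded doyen status).
Among Ibarra and Greco, by date of presenting credentials (earlier first): Ibarra (Mar 21, 1990) before Greco (Dec 26, 1999).
Salazar and Kapoor both have date of arrival in the capital 1993-04-24, so the next rule applies.
Salazar and Kapoor are each not accorded doyen status, so the next rule applies.
Among Salazar and Kapoor, by date of presenting credentials (earlier first): Salazar (Jan 10, 2000) before Kapoor (Apr 9, 2008).
Full order: Ruiz, Vasquez, Ibarra, Greco, Dimitriou, Salazar, Kapoor.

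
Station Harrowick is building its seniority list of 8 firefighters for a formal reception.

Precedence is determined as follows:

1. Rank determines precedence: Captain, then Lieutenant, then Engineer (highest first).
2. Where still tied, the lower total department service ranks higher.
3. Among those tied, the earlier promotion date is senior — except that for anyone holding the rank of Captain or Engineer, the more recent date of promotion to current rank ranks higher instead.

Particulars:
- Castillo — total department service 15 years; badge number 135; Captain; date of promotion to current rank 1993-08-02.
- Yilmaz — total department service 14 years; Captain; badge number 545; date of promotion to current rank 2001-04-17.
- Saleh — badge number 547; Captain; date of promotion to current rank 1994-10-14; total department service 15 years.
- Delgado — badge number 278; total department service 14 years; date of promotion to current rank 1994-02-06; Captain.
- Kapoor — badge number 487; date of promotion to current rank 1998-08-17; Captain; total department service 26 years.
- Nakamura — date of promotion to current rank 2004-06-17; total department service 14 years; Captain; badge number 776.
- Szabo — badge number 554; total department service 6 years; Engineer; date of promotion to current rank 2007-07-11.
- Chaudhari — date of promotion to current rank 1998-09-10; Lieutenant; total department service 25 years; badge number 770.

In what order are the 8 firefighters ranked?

Nakamura, Yilmaz, Delgado, Saleh, Castillo, Kapoor, Chaudhari, Szabo

By rank: Nakamura, Yilmaz, Delgado, Saleh, Castillo and Kapoor (Captain); then Chaudhari (Lieutenant); then Szabo (Engineer).
Among Nakamura, Yilmaz, Delgado, Saleh, Castillo and Kapoor, by total department service (lower first): Nakamura, Yilmaz and Delgado (14 years) before Saleh and Castillo (15 years) before Kapoor (26 years).
Among Nakamura, Yilmaz and Delgado, by date of promotion to current rank (later first) (reversed rule for this group): Nakamura (2004-06-17) before Yilmaz (2001-04-17) before Delgado (1994-02-06).
Among Saleh and Castillo, by date of promotion to current rank (later first) (reversed rule for this group): Saleh (1994-10-14) before Castillo (1993-08-02).
Full order: Nakamura, Yilmaz, Delgado, Saleh, Castillo, Kapoor, Chaudhari, Szabo.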